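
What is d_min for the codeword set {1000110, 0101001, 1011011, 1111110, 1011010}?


Comparing all pairs, minimum distance: 1
Can detect 0 errors, correct 0 errors

1


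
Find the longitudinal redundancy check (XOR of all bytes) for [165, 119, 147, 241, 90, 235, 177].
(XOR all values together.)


XOR chain: 165 ^ 119 ^ 147 ^ 241 ^ 90 ^ 235 ^ 177 = 176

176


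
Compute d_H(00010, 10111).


XOR: 10101
Count of 1s: 3

3


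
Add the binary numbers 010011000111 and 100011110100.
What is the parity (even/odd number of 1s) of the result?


010011000111 = 1223
100011110100 = 2292
Sum = 3515 = 110110111011
1s count = 9

odd parity (9 ones in 110110111011)


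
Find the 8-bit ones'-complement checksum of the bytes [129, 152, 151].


Sum = 432 mod 256 = 176
Complement = 79

79


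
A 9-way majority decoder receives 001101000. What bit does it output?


Ones: 3 out of 9
Threshold: 5

0 (3/9 voted 1)


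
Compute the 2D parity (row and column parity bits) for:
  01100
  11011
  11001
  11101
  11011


Row parities: 00100
Column parities: 01000

Row P: 00100, Col P: 01000, Corner: 1


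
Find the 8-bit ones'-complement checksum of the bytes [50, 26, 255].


Sum = 331 mod 256 = 75
Complement = 180

180


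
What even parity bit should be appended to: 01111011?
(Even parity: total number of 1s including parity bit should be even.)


Number of 1s in data: 6
Parity bit: 0

0


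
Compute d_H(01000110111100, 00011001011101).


XOR: 01011111100001
Count of 1s: 8

8


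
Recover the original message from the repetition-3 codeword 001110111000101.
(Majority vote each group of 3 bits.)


Groups: 001, 110, 111, 000, 101
Majority votes: 01101

01101


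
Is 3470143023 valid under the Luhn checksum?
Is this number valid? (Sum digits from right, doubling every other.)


Luhn sum = 34
34 mod 10 = 4

Invalid (Luhn sum mod 10 = 4)


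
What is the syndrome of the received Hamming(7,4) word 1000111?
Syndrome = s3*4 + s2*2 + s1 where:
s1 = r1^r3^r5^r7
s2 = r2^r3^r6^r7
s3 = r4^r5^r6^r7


s1=1, s2=0, s3=1

Syndrome = 5 (error at position 5)


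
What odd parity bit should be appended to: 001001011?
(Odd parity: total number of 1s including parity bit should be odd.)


Number of 1s in data: 4
Parity bit: 1

1


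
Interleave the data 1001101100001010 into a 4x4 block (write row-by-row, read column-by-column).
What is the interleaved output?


Matrix:
  1001
  1011
  0000
  1010
Read columns: 1101000001011100

1101000001011100


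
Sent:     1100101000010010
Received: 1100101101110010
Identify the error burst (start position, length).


XOR: 0000000101100000

Burst at position 7, length 4


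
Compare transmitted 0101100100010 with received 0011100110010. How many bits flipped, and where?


XOR: 0110000010000

3 error(s) at position(s): 1, 2, 8


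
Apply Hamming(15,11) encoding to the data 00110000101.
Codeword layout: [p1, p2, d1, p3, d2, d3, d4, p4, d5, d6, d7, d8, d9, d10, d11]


Parity bits: p1=1, p2=1, p3=0, p4=0

110001100000101


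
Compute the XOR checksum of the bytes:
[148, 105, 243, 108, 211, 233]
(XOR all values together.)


XOR chain: 148 ^ 105 ^ 243 ^ 108 ^ 211 ^ 233 = 88

88


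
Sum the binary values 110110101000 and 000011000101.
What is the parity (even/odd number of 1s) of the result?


110110101000 = 3496
000011000101 = 197
Sum = 3693 = 111001101101
1s count = 8

even parity (8 ones in 111001101101)


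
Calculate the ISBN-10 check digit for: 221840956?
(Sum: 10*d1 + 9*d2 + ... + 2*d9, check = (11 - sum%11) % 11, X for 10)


Weighted sum: 189
189 mod 11 = 2

Check digit: 9


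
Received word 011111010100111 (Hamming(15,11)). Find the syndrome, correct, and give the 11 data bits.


Syndrome = 8: error at position 8

Data: 11100100111 (corrected bit 8)


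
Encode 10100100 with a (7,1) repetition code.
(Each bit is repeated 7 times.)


Each bit -> 7 copies

11111110000000111111100000000000000111111100000000000000


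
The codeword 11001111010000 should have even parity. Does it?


Number of 1s: 7

No, parity error (7 ones)


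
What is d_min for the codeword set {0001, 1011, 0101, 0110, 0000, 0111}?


Comparing all pairs, minimum distance: 1
Can detect 0 errors, correct 0 errors

1


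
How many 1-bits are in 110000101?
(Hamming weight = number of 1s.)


Counting 1s in 110000101

4


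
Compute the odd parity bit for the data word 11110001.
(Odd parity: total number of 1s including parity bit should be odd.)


Number of 1s in data: 5
Parity bit: 0

0


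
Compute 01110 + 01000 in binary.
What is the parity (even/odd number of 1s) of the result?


01110 = 14
01000 = 8
Sum = 22 = 10110
1s count = 3

odd parity (3 ones in 10110)


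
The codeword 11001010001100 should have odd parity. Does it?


Number of 1s: 6

No, parity error (6 ones)


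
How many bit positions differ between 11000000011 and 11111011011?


XOR: 00111011000
Count of 1s: 5

5


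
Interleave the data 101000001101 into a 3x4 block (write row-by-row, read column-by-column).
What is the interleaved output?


Matrix:
  1010
  0000
  1101
Read columns: 101001100001

101001100001


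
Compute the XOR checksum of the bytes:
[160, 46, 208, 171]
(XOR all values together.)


XOR chain: 160 ^ 46 ^ 208 ^ 171 = 245

245


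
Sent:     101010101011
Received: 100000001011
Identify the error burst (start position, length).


XOR: 001010100000

Burst at position 2, length 5


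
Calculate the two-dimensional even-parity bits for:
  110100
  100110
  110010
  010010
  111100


Row parities: 11100
Column parities: 001110

Row P: 11100, Col P: 001110, Corner: 1


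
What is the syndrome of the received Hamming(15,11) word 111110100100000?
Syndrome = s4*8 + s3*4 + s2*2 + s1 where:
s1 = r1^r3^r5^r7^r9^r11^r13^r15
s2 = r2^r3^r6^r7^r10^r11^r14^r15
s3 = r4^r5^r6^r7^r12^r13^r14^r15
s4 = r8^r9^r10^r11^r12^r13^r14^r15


s1=0, s2=0, s3=1, s4=1

Syndrome = 12 (error at position 12)


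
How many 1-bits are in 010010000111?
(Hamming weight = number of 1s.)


Counting 1s in 010010000111

5


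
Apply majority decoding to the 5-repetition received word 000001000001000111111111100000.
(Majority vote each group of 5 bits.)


Groups: 00000, 10000, 01000, 11111, 11111, 00000
Majority votes: 000110

000110


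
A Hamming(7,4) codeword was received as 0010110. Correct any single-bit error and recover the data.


Syndrome = 0: no error detected

Data: 1110 (no errors)


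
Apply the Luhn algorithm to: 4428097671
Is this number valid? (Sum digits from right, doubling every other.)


Luhn sum = 50
50 mod 10 = 0

Valid (Luhn sum mod 10 = 0)


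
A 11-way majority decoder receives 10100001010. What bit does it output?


Ones: 4 out of 11
Threshold: 6

0 (4/11 voted 1)


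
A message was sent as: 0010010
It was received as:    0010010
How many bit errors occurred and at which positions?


XOR: 0000000

0 errors (received matches sent)


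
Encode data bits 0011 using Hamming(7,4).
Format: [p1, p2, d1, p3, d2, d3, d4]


Parity bits: p1=1, p2=0, p3=0

1000011


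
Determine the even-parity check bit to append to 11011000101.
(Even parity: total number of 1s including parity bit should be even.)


Number of 1s in data: 6
Parity bit: 0

0


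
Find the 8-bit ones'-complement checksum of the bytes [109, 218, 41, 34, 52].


Sum = 454 mod 256 = 198
Complement = 57

57


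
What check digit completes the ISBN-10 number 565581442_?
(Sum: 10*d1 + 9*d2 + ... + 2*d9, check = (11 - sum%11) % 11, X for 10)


Weighted sum: 264
264 mod 11 = 0

Check digit: 0


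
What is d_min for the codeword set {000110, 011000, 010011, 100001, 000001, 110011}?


Comparing all pairs, minimum distance: 1
Can detect 0 errors, correct 0 errors

1


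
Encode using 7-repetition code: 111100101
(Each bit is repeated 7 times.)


Each bit -> 7 copies

111111111111111111111111111100000000000000111111100000001111111


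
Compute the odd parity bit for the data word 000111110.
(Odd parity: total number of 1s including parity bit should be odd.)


Number of 1s in data: 5
Parity bit: 0

0


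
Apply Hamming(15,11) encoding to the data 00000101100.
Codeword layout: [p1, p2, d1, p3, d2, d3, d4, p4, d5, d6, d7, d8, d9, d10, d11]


Parity bits: p1=1, p2=1, p3=0, p4=1

110000010101100


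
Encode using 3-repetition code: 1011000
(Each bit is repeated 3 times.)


Each bit -> 3 copies

111000111111000000000


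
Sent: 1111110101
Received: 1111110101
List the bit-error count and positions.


XOR: 0000000000

0 errors (received matches sent)


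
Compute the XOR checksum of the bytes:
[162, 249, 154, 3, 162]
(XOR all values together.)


XOR chain: 162 ^ 249 ^ 154 ^ 3 ^ 162 = 96

96


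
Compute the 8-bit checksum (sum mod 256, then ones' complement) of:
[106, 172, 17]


Sum = 295 mod 256 = 39
Complement = 216

216


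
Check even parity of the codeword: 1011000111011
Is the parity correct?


Number of 1s: 8

Yes, parity is correct (8 ones)


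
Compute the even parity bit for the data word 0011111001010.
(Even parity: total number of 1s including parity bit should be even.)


Number of 1s in data: 7
Parity bit: 1

1


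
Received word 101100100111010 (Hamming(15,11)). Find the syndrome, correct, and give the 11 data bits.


Syndrome = 2: error at position 2

Data: 10010111010 (corrected bit 2)


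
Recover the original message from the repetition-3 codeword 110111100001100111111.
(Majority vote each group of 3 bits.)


Groups: 110, 111, 100, 001, 100, 111, 111
Majority votes: 1100011

1100011


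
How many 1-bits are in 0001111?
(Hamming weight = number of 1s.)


Counting 1s in 0001111

4


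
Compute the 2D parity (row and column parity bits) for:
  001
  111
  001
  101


Row parities: 1110
Column parities: 010

Row P: 1110, Col P: 010, Corner: 1


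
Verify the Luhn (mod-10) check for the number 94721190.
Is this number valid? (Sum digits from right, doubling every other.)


Luhn sum = 32
32 mod 10 = 2

Invalid (Luhn sum mod 10 = 2)


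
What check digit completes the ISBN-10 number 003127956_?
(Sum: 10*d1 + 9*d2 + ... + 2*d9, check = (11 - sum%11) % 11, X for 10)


Weighted sum: 141
141 mod 11 = 9

Check digit: 2


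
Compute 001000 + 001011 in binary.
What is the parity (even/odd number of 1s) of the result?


001000 = 8
001011 = 11
Sum = 19 = 10011
1s count = 3

odd parity (3 ones in 10011)


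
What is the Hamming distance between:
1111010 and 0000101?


XOR: 1111111
Count of 1s: 7

7


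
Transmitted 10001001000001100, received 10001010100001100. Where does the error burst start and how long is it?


XOR: 00000011100000000

Burst at position 6, length 3


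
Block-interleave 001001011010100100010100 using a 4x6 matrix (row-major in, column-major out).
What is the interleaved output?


Matrix:
  001001
  011010
  100100
  010100
Read columns: 001001011100001101001000

001001011100001101001000


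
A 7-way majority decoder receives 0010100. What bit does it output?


Ones: 2 out of 7
Threshold: 4

0 (2/7 voted 1)


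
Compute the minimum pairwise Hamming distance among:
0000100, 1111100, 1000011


Comparing all pairs, minimum distance: 4
Can detect 3 errors, correct 1 errors

4


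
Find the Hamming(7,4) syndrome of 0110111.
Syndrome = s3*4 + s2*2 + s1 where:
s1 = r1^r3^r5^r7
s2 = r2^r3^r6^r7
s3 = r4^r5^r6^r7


s1=1, s2=0, s3=1

Syndrome = 5 (error at position 5)


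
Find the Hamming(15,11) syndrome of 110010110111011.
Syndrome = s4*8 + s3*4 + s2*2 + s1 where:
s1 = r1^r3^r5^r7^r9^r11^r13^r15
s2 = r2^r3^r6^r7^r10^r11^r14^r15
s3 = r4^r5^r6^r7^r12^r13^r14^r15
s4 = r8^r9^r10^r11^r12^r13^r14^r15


s1=1, s2=0, s3=1, s4=0

Syndrome = 5 (error at position 5)


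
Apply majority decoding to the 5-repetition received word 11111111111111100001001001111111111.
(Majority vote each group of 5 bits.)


Groups: 11111, 11111, 11111, 00001, 00100, 11111, 11111
Majority votes: 1110011

1110011


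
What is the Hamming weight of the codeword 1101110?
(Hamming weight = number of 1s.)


Counting 1s in 1101110

5


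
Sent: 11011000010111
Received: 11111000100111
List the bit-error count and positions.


XOR: 00100000110000

3 error(s) at position(s): 2, 8, 9


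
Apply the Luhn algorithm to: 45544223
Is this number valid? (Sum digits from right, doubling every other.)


Luhn sum = 35
35 mod 10 = 5

Invalid (Luhn sum mod 10 = 5)


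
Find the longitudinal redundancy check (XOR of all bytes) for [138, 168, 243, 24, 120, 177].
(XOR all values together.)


XOR chain: 138 ^ 168 ^ 243 ^ 24 ^ 120 ^ 177 = 0

0


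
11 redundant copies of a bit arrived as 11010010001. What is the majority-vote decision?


Ones: 5 out of 11
Threshold: 6

0 (5/11 voted 1)


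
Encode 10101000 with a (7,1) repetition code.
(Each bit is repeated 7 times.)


Each bit -> 7 copies

11111110000000111111100000001111111000000000000000000000


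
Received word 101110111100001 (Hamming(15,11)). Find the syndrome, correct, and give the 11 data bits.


Syndrome = 0: no error detected

Data: 11011100001 (no errors)


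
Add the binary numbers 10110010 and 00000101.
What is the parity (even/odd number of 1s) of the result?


10110010 = 178
00000101 = 5
Sum = 183 = 10110111
1s count = 6

even parity (6 ones in 10110111)


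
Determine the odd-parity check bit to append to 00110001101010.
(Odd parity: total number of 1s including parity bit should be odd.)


Number of 1s in data: 6
Parity bit: 1

1


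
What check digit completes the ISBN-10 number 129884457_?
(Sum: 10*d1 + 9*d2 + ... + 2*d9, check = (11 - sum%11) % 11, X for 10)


Weighted sum: 269
269 mod 11 = 5

Check digit: 6


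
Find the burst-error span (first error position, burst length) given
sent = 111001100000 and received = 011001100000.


XOR: 100000000000

Burst at position 0, length 1


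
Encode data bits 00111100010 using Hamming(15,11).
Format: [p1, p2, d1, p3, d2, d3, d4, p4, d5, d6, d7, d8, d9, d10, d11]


Parity bits: p1=0, p2=0, p3=1, p4=1

000101111100010


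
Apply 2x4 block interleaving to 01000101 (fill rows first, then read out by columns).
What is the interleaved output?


Matrix:
  0100
  0101
Read columns: 00110001

00110001


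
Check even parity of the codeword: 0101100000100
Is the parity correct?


Number of 1s: 4

Yes, parity is correct (4 ones)


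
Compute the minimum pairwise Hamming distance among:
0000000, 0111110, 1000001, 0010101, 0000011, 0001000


Comparing all pairs, minimum distance: 1
Can detect 0 errors, correct 0 errors

1


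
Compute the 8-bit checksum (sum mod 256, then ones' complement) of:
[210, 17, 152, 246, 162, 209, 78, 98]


Sum = 1172 mod 256 = 148
Complement = 107

107


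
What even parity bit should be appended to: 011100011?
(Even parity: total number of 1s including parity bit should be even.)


Number of 1s in data: 5
Parity bit: 1

1


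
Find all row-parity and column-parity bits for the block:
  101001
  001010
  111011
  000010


Row parities: 1011
Column parities: 011010

Row P: 1011, Col P: 011010, Corner: 1


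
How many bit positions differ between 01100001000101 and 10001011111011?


XOR: 11101010111110
Count of 1s: 10

10


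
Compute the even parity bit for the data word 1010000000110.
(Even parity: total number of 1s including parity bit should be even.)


Number of 1s in data: 4
Parity bit: 0

0


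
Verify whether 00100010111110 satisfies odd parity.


Number of 1s: 7

Yes, parity is correct (7 ones)


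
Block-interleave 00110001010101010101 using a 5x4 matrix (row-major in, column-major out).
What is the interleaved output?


Matrix:
  0011
  0001
  0101
  0101
  0101
Read columns: 00000001111000011111

00000001111000011111


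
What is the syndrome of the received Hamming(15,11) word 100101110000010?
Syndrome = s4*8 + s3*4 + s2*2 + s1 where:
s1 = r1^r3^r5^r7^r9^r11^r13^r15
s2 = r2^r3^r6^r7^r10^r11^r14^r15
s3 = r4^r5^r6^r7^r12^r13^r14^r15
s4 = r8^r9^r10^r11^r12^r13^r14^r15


s1=0, s2=1, s3=0, s4=0

Syndrome = 2 (error at position 2)


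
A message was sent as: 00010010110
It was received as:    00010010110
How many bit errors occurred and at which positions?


XOR: 00000000000

0 errors (received matches sent)


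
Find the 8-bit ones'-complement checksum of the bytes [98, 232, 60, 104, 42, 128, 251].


Sum = 915 mod 256 = 147
Complement = 108

108


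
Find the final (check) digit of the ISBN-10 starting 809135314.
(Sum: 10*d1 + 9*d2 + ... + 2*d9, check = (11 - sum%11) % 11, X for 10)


Weighted sum: 225
225 mod 11 = 5

Check digit: 6


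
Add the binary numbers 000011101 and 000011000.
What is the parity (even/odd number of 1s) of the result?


000011101 = 29
000011000 = 24
Sum = 53 = 110101
1s count = 4

even parity (4 ones in 110101)


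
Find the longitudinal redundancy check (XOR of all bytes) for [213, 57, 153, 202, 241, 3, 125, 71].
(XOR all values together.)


XOR chain: 213 ^ 57 ^ 153 ^ 202 ^ 241 ^ 3 ^ 125 ^ 71 = 119

119


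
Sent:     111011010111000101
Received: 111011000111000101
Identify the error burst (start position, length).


XOR: 000000010000000000

Burst at position 7, length 1


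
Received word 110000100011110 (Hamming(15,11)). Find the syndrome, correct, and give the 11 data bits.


Syndrome = 0: no error detected

Data: 00010011110 (no errors)


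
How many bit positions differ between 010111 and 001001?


XOR: 011110
Count of 1s: 4

4


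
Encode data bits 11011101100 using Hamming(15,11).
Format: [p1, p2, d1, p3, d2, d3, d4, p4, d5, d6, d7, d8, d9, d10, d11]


Parity bits: p1=1, p2=1, p3=0, p4=0

111010101101100


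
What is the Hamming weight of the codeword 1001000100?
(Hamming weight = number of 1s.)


Counting 1s in 1001000100

3


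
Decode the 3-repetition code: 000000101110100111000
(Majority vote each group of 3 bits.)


Groups: 000, 000, 101, 110, 100, 111, 000
Majority votes: 0011010

0011010


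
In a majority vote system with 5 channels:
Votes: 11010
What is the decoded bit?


Ones: 3 out of 5
Threshold: 3

1 (3/5 voted 1)


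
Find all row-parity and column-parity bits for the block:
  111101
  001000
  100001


Row parities: 110
Column parities: 010100

Row P: 110, Col P: 010100, Corner: 0


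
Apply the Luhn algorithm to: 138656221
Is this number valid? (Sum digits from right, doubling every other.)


Luhn sum = 33
33 mod 10 = 3

Invalid (Luhn sum mod 10 = 3)


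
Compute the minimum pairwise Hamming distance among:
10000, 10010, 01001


Comparing all pairs, minimum distance: 1
Can detect 0 errors, correct 0 errors

1


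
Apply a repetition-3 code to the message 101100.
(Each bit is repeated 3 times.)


Each bit -> 3 copies

111000111111000000


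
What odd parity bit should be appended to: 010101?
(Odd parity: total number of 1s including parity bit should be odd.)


Number of 1s in data: 3
Parity bit: 0

0


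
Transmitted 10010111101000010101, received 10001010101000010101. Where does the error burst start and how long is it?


XOR: 00011101000000000000

Burst at position 3, length 5


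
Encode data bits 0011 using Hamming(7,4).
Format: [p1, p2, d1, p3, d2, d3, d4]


Parity bits: p1=1, p2=0, p3=0

1000011


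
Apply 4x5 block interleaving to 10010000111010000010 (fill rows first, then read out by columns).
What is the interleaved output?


Matrix:
  10010
  00011
  10100
  00010
Read columns: 10100000001011010100

10100000001011010100


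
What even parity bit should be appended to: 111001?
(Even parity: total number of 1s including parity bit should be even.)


Number of 1s in data: 4
Parity bit: 0

0


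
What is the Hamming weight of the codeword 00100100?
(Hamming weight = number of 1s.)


Counting 1s in 00100100

2


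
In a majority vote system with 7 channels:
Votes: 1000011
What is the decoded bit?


Ones: 3 out of 7
Threshold: 4

0 (3/7 voted 1)


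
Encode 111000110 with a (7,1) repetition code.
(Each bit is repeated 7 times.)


Each bit -> 7 copies

111111111111111111111000000000000000000000111111111111110000000


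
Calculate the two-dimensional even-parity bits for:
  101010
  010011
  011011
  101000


Row parities: 1100
Column parities: 001010

Row P: 1100, Col P: 001010, Corner: 0


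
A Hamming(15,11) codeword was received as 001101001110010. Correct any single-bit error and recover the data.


Syndrome = 7: error at position 7

Data: 10111110010 (corrected bit 7)


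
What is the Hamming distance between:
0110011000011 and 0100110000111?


XOR: 0010101000100
Count of 1s: 4

4


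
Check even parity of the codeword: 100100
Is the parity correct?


Number of 1s: 2

Yes, parity is correct (2 ones)


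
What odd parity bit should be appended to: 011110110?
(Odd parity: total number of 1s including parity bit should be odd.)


Number of 1s in data: 6
Parity bit: 1

1


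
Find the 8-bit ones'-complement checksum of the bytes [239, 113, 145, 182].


Sum = 679 mod 256 = 167
Complement = 88

88


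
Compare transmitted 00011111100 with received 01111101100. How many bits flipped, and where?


XOR: 01100010000

3 error(s) at position(s): 1, 2, 6


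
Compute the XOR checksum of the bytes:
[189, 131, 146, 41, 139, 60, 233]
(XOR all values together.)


XOR chain: 189 ^ 131 ^ 146 ^ 41 ^ 139 ^ 60 ^ 233 = 219

219


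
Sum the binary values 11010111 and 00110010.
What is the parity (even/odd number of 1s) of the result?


11010111 = 215
00110010 = 50
Sum = 265 = 100001001
1s count = 3

odd parity (3 ones in 100001001)


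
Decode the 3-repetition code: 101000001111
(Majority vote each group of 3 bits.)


Groups: 101, 000, 001, 111
Majority votes: 1001

1001


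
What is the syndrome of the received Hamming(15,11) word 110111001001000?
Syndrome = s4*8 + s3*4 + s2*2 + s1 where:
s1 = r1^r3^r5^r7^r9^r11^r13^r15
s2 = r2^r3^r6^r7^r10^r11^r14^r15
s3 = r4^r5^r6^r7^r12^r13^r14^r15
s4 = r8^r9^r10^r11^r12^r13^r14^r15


s1=1, s2=0, s3=0, s4=0

Syndrome = 1 (error at position 1)


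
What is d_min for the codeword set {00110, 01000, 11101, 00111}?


Comparing all pairs, minimum distance: 1
Can detect 0 errors, correct 0 errors

1


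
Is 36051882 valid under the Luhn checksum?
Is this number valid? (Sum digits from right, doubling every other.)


Luhn sum = 36
36 mod 10 = 6

Invalid (Luhn sum mod 10 = 6)


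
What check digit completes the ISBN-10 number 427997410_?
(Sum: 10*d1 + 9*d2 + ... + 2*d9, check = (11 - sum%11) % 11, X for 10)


Weighted sum: 285
285 mod 11 = 10

Check digit: 1


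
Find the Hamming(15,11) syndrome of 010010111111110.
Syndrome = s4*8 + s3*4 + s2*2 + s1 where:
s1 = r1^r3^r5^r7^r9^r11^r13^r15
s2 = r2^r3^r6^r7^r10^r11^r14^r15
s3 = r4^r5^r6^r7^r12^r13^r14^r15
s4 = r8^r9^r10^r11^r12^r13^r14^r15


s1=1, s2=1, s3=1, s4=1

Syndrome = 15 (error at position 15)


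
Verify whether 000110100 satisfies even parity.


Number of 1s: 3

No, parity error (3 ones)


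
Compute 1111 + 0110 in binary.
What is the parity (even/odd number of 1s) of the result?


1111 = 15
0110 = 6
Sum = 21 = 10101
1s count = 3

odd parity (3 ones in 10101)


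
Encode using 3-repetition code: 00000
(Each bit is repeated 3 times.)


Each bit -> 3 copies

000000000000000


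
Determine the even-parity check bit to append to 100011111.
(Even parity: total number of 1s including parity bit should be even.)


Number of 1s in data: 6
Parity bit: 0

0


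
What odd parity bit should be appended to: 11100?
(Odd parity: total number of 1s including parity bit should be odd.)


Number of 1s in data: 3
Parity bit: 0

0


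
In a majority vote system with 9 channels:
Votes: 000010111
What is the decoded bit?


Ones: 4 out of 9
Threshold: 5

0 (4/9 voted 1)


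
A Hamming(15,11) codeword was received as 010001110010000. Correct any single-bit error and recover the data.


Syndrome = 0: no error detected

Data: 00110010000 (no errors)


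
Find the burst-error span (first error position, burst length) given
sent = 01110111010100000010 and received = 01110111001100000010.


XOR: 00000000011000000000

Burst at position 9, length 2


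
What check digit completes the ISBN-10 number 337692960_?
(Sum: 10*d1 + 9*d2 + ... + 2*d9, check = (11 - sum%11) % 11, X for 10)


Weighted sum: 273
273 mod 11 = 9

Check digit: 2


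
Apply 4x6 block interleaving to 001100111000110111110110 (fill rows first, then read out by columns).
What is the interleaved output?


Matrix:
  001100
  111000
  110111
  110110
Read columns: 011101111100101100110010

011101111100101100110010


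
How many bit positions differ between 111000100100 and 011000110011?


XOR: 100000010111
Count of 1s: 5

5


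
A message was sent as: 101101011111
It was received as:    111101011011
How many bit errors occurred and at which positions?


XOR: 010000000100

2 error(s) at position(s): 1, 9


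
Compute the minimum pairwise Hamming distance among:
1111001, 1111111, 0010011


Comparing all pairs, minimum distance: 2
Can detect 1 errors, correct 0 errors

2


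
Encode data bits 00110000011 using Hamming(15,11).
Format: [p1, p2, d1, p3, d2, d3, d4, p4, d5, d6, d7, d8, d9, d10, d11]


Parity bits: p1=0, p2=0, p3=0, p4=0

000001100000011


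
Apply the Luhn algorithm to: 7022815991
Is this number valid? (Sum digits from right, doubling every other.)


Luhn sum = 39
39 mod 10 = 9

Invalid (Luhn sum mod 10 = 9)


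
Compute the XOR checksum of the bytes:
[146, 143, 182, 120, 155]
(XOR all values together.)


XOR chain: 146 ^ 143 ^ 182 ^ 120 ^ 155 = 72

72


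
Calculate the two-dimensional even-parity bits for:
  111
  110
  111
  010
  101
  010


Row parities: 101101
Column parities: 011

Row P: 101101, Col P: 011, Corner: 0


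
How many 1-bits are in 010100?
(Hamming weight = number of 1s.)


Counting 1s in 010100

2


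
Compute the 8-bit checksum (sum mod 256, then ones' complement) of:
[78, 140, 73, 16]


Sum = 307 mod 256 = 51
Complement = 204

204


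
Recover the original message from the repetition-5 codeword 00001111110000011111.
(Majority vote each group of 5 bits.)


Groups: 00001, 11111, 00000, 11111
Majority votes: 0101

0101


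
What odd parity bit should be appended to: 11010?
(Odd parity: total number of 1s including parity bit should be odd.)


Number of 1s in data: 3
Parity bit: 0

0


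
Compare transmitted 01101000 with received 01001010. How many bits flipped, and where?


XOR: 00100010

2 error(s) at position(s): 2, 6


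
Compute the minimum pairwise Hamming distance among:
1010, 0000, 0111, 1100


Comparing all pairs, minimum distance: 2
Can detect 1 errors, correct 0 errors

2


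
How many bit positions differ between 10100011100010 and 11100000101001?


XOR: 01000011001011
Count of 1s: 6

6


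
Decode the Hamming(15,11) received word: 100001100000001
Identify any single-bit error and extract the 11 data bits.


Syndrome = 15: error at position 15

Data: 00110000000 (corrected bit 15)


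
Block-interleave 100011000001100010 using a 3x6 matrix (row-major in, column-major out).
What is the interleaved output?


Matrix:
  100011
  000001
  100010
Read columns: 101000000000101110

101000000000101110


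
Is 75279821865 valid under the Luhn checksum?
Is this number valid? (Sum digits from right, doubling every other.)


Luhn sum = 51
51 mod 10 = 1

Invalid (Luhn sum mod 10 = 1)


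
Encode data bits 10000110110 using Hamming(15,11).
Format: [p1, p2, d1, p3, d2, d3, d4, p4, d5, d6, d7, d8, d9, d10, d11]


Parity bits: p1=1, p2=0, p3=0, p4=0

101000000110110


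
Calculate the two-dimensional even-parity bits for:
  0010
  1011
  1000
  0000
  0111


Row parities: 11101
Column parities: 0110

Row P: 11101, Col P: 0110, Corner: 0


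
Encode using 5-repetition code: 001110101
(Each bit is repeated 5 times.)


Each bit -> 5 copies

000000000011111111111111100000111110000011111


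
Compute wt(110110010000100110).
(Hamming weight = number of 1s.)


Counting 1s in 110110010000100110

8


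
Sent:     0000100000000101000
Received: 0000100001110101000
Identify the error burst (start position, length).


XOR: 0000000001110000000

Burst at position 9, length 3


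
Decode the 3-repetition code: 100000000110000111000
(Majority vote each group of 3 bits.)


Groups: 100, 000, 000, 110, 000, 111, 000
Majority votes: 0001010

0001010


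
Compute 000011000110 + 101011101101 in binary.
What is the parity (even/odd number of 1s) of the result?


000011000110 = 198
101011101101 = 2797
Sum = 2995 = 101110110011
1s count = 8

even parity (8 ones in 101110110011)


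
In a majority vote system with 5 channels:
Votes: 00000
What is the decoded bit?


Ones: 0 out of 5
Threshold: 3

0 (0/5 voted 1)


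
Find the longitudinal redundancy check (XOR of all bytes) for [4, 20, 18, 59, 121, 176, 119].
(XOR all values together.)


XOR chain: 4 ^ 20 ^ 18 ^ 59 ^ 121 ^ 176 ^ 119 = 135

135


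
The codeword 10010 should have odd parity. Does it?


Number of 1s: 2

No, parity error (2 ones)


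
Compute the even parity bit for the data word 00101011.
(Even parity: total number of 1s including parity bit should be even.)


Number of 1s in data: 4
Parity bit: 0

0


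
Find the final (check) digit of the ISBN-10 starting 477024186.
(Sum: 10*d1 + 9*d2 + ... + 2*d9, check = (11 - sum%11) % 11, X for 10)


Weighted sum: 231
231 mod 11 = 0

Check digit: 0


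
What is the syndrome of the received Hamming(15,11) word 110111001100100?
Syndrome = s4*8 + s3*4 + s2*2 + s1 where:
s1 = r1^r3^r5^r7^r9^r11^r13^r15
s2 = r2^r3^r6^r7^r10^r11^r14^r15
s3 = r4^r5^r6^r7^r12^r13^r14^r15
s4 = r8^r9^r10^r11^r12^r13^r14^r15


s1=0, s2=1, s3=0, s4=1

Syndrome = 10 (error at position 10)


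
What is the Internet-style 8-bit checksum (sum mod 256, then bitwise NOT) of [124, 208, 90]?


Sum = 422 mod 256 = 166
Complement = 89

89


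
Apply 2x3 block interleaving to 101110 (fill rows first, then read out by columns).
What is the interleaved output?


Matrix:
  101
  110
Read columns: 110110

110110


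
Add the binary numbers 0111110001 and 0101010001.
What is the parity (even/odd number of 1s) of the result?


0111110001 = 497
0101010001 = 337
Sum = 834 = 1101000010
1s count = 4

even parity (4 ones in 1101000010)


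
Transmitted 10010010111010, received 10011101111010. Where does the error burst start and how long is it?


XOR: 00001111000000

Burst at position 4, length 4


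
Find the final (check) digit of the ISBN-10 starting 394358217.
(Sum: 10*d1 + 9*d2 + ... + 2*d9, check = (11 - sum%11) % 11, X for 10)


Weighted sum: 259
259 mod 11 = 6

Check digit: 5


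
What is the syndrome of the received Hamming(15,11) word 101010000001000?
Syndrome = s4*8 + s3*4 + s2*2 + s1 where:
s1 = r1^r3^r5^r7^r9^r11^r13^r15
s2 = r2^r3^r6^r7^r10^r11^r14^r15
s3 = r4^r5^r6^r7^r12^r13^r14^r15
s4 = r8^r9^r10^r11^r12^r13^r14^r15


s1=1, s2=1, s3=0, s4=1

Syndrome = 11 (error at position 11)


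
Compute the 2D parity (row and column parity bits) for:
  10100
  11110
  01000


Row parities: 001
Column parities: 00010

Row P: 001, Col P: 00010, Corner: 1


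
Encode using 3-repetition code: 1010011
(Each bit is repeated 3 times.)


Each bit -> 3 copies

111000111000000111111


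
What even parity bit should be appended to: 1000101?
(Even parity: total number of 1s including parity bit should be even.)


Number of 1s in data: 3
Parity bit: 1

1


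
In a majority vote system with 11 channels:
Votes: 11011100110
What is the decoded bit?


Ones: 7 out of 11
Threshold: 6

1 (7/11 voted 1)


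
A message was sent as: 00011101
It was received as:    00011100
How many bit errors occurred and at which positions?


XOR: 00000001

1 error(s) at position(s): 7


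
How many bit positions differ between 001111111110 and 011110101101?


XOR: 010001010011
Count of 1s: 5

5


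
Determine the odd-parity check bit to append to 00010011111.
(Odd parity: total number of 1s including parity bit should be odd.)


Number of 1s in data: 6
Parity bit: 1

1


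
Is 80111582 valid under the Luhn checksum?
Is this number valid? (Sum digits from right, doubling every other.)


Luhn sum = 26
26 mod 10 = 6

Invalid (Luhn sum mod 10 = 6)


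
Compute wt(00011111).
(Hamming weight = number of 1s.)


Counting 1s in 00011111

5


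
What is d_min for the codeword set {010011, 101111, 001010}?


Comparing all pairs, minimum distance: 3
Can detect 2 errors, correct 1 errors

3


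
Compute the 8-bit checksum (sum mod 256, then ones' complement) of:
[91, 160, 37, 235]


Sum = 523 mod 256 = 11
Complement = 244

244


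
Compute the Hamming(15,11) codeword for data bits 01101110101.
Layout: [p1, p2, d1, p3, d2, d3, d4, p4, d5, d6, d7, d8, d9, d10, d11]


Parity bits: p1=1, p2=0, p3=0, p4=1

100011011110101


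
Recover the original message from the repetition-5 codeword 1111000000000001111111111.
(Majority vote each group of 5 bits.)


Groups: 11110, 00000, 00000, 11111, 11111
Majority votes: 10011

10011


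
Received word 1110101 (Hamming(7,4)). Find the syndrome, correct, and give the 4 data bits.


Syndrome = 2: error at position 2

Data: 1101 (corrected bit 2)


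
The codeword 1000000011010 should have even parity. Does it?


Number of 1s: 4

Yes, parity is correct (4 ones)


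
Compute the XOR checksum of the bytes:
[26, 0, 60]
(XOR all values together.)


XOR chain: 26 ^ 0 ^ 60 = 38

38


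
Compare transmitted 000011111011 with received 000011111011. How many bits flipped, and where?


XOR: 000000000000

0 errors (received matches sent)


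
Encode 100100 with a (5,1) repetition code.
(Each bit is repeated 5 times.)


Each bit -> 5 copies

111110000000000111110000000000


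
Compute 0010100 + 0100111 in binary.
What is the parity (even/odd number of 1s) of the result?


0010100 = 20
0100111 = 39
Sum = 59 = 111011
1s count = 5

odd parity (5 ones in 111011)


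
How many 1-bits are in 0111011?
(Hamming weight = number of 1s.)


Counting 1s in 0111011

5


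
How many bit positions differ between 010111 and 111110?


XOR: 101001
Count of 1s: 3

3


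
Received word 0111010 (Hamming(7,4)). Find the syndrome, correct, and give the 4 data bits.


Syndrome = 3: error at position 3

Data: 0010 (corrected bit 3)


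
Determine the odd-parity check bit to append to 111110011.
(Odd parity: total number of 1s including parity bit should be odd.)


Number of 1s in data: 7
Parity bit: 0

0


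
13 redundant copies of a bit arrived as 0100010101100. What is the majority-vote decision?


Ones: 5 out of 13
Threshold: 7

0 (5/13 voted 1)


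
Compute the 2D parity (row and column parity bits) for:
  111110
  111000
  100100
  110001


Row parities: 1101
Column parities: 010011

Row P: 1101, Col P: 010011, Corner: 1


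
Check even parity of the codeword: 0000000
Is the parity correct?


Number of 1s: 0

Yes, parity is correct (0 ones)


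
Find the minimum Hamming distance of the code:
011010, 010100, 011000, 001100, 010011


Comparing all pairs, minimum distance: 1
Can detect 0 errors, correct 0 errors

1


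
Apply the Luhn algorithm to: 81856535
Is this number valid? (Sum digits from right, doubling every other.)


Luhn sum = 39
39 mod 10 = 9

Invalid (Luhn sum mod 10 = 9)


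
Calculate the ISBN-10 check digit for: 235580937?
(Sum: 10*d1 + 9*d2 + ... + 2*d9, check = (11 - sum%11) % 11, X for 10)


Weighted sum: 229
229 mod 11 = 9

Check digit: 2


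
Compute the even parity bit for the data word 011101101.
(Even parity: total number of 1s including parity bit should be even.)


Number of 1s in data: 6
Parity bit: 0

0


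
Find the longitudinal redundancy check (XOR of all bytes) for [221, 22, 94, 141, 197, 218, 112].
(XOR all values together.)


XOR chain: 221 ^ 22 ^ 94 ^ 141 ^ 197 ^ 218 ^ 112 = 119

119


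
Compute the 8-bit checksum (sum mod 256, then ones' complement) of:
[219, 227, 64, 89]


Sum = 599 mod 256 = 87
Complement = 168

168


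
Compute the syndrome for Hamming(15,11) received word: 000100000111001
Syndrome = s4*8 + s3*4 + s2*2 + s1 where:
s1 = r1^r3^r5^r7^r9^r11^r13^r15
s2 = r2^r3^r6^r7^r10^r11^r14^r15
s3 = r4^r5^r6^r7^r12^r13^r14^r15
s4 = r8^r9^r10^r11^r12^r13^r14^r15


s1=0, s2=1, s3=1, s4=0

Syndrome = 6 (error at position 6)


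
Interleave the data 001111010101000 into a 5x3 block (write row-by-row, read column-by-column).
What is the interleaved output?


Matrix:
  001
  111
  010
  101
  000
Read columns: 010100110011010

010100110011010


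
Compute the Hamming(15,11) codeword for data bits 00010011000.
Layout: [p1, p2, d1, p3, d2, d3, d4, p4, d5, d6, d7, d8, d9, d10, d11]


Parity bits: p1=0, p2=0, p3=0, p4=0

000000100011000


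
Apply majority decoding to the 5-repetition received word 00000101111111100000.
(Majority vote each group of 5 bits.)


Groups: 00000, 10111, 11111, 00000
Majority votes: 0110

0110


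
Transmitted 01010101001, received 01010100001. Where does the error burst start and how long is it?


XOR: 00000001000

Burst at position 7, length 1


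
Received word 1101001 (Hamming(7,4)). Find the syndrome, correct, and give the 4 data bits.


Syndrome = 0: no error detected

Data: 0001 (no errors)


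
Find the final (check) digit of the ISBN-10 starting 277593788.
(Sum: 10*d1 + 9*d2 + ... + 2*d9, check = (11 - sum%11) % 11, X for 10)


Weighted sum: 311
311 mod 11 = 3

Check digit: 8


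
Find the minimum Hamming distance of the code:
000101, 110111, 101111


Comparing all pairs, minimum distance: 2
Can detect 1 errors, correct 0 errors

2


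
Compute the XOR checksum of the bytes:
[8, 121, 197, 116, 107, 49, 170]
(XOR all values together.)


XOR chain: 8 ^ 121 ^ 197 ^ 116 ^ 107 ^ 49 ^ 170 = 48

48


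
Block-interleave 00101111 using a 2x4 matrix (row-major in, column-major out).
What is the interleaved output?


Matrix:
  0010
  1111
Read columns: 01011101

01011101


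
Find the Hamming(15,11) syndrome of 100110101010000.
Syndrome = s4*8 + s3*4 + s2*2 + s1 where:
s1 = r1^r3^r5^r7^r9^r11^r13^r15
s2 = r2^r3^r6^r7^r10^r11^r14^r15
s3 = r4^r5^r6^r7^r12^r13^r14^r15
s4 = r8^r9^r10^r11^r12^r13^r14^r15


s1=1, s2=0, s3=1, s4=0

Syndrome = 5 (error at position 5)


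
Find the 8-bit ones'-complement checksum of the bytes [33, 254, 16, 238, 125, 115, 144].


Sum = 925 mod 256 = 157
Complement = 98

98


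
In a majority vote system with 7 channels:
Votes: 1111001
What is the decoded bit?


Ones: 5 out of 7
Threshold: 4

1 (5/7 voted 1)


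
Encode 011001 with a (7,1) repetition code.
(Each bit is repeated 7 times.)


Each bit -> 7 copies

000000011111111111111000000000000001111111


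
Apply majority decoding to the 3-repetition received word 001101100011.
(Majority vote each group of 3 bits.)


Groups: 001, 101, 100, 011
Majority votes: 0101

0101


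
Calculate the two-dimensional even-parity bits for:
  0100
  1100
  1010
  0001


Row parities: 1001
Column parities: 0011

Row P: 1001, Col P: 0011, Corner: 0
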